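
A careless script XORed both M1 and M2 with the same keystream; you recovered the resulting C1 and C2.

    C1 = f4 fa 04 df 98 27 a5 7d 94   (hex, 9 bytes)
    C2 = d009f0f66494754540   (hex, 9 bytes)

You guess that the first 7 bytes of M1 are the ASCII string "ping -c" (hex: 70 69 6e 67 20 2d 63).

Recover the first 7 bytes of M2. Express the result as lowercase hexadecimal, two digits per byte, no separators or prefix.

549a9a4edc9eb3

First, C1 ⊕ C2 = (M1 ⊕ K) ⊕ (M2 ⊕ K) = M1 ⊕ M2, so the key drops out. Then M2 = (M1 ⊕ M2) ⊕ M1 over the first 7 bytes.
byte 0: (f4 ^ d0) ^ 70 = 24 ^ 70 = 54
byte 1: (fa ^ 09) ^ 69 = f3 ^ 69 = 9a
byte 2: (04 ^ f0) ^ 6e = f4 ^ 6e = 9a
byte 3: (df ^ f6) ^ 67 = 29 ^ 67 = 4e
byte 4: (98 ^ 64) ^ 20 = fc ^ 20 = dc
byte 5: (27 ^ 94) ^ 2d = b3 ^ 2d = 9e
byte 6: (a5 ^ 75) ^ 63 = d0 ^ 63 = b3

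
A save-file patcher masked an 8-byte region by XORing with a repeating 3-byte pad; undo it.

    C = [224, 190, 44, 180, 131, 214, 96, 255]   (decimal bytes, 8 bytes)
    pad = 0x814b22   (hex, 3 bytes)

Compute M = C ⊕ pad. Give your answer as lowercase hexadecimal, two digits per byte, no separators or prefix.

61f50e35c8f4e1b4

The 3-byte key repeats, so the effective keystream is 81 4b 22 81 4b 22 81 4b.
byte 0: e0 XOR 81 = 61
byte 1: be XOR 4b = f5
byte 2: 2c XOR 22 = 0e
byte 3: b4 XOR 81 = 35
byte 4: 83 XOR 4b = c8
byte 5: d6 XOR 22 = f4
byte 6: 60 XOR 81 = e1
byte 7: ff XOR 4b = b4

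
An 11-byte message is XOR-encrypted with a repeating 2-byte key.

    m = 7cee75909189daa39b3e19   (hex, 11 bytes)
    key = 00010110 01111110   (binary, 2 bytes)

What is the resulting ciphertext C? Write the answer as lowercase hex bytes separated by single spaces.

6a 90 63 ee 87 f7 cc dd 8d 40 0f

The 2-byte key repeats, so the effective keystream is 16 7e 16 7e 16 7e 16 7e 16 7e 16.
byte 0: 7c XOR 16 = 6a
byte 1: ee XOR 7e = 90
byte 2: 75 XOR 16 = 63
byte 3: 90 XOR 7e = ee
byte 4: 91 XOR 16 = 87
byte 5: 89 XOR 7e = f7
byte 6: da XOR 16 = cc
byte 7: a3 XOR 7e = dd
byte 8: 9b XOR 16 = 8d
byte 9: 3e XOR 7e = 40
byte 10: 19 XOR 16 = 0f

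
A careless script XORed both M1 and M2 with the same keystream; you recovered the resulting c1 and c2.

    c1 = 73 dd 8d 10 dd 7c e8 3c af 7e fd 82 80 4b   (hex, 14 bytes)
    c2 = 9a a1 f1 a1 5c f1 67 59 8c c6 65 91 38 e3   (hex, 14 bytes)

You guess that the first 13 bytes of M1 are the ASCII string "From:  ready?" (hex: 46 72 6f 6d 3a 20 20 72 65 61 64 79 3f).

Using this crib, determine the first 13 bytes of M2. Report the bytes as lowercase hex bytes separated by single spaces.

af 0e 13 dc bb ad af 17 46 d9 fc 6a 87

First, c1 ⊕ c2 = (M1 ⊕ K) ⊕ (M2 ⊕ K) = M1 ⊕ M2, so the key drops out. Then M2 = (M1 ⊕ M2) ⊕ M1 over the first 13 bytes.
byte 0: (73 ^ 9a) ^ 46 = e9 ^ 46 = af
byte 1: (dd ^ a1) ^ 72 = 7c ^ 72 = 0e
byte 2: (8d ^ f1) ^ 6f = 7c ^ 6f = 13
byte 3: (10 ^ a1) ^ 6d = b1 ^ 6d = dc
byte 4: (dd ^ 5c) ^ 3a = 81 ^ 3a = bb
byte 5: (7c ^ f1) ^ 20 = 8d ^ 20 = ad
byte 6: (e8 ^ 67) ^ 20 = 8f ^ 20 = af
byte 7: (3c ^ 59) ^ 72 = 65 ^ 72 = 17
byte 8: (af ^ 8c) ^ 65 = 23 ^ 65 = 46
byte 9: (7e ^ c6) ^ 61 = b8 ^ 61 = d9
byte 10: (fd ^ 65) ^ 64 = 98 ^ 64 = fc
byte 11: (82 ^ 91) ^ 79 = 13 ^ 79 = 6a
byte 12: (80 ^ 38) ^ 3f = b8 ^ 3f = 87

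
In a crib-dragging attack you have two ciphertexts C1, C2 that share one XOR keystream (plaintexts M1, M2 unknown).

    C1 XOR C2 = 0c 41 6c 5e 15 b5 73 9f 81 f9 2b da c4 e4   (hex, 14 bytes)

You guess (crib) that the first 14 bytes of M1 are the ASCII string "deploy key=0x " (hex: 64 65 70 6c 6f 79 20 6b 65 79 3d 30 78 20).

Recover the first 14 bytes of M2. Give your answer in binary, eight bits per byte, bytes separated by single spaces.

Since C1 ⊕ C2 = M1 ⊕ M2, XORing with the guessed M1 bytes yields the corresponding M2 bytes: M2 = (C1 ⊕ C2) ⊕ M1.
 12 ^ 100 = 104
 65 ^ 101 =  36
108 ^ 112 =  28
 94 ^ 108 =  50
 21 ^ 111 = 122
181 ^ 121 = 204
115 ^  32 =  83
159 ^ 107 = 244
129 ^ 101 = 228
249 ^ 121 = 128
 43 ^  61 =  22
218 ^  48 = 234
196 ^ 120 = 188
228 ^  32 = 196

01101000 00100100 00011100 00110010 01111010 11001100 01010011 11110100 11100100 10000000 00010110 11101010 10111100 11000100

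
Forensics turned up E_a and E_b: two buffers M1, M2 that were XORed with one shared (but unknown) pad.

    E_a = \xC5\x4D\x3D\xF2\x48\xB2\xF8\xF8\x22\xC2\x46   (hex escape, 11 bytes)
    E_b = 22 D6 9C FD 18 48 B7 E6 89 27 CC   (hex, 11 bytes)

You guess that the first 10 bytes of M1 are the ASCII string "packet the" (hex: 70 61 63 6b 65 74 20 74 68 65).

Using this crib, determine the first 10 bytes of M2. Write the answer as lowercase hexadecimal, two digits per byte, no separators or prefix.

97fac264358e6f6ac380

First, E_a ⊕ E_b = (M1 ⊕ K) ⊕ (M2 ⊕ K) = M1 ⊕ M2, so the key drops out. Then M2 = (M1 ⊕ M2) ⊕ M1 over the first 10 bytes.
byte 0: (c5 ^ 22) ^ 70 = e7 ^ 70 = 97
byte 1: (4d ^ d6) ^ 61 = 9b ^ 61 = fa
byte 2: (3d ^ 9c) ^ 63 = a1 ^ 63 = c2
byte 3: (f2 ^ fd) ^ 6b = 0f ^ 6b = 64
byte 4: (48 ^ 18) ^ 65 = 50 ^ 65 = 35
byte 5: (b2 ^ 48) ^ 74 = fa ^ 74 = 8e
byte 6: (f8 ^ b7) ^ 20 = 4f ^ 20 = 6f
byte 7: (f8 ^ e6) ^ 74 = 1e ^ 74 = 6a
byte 8: (22 ^ 89) ^ 68 = ab ^ 68 = c3
byte 9: (c2 ^ 27) ^ 65 = e5 ^ 65 = 80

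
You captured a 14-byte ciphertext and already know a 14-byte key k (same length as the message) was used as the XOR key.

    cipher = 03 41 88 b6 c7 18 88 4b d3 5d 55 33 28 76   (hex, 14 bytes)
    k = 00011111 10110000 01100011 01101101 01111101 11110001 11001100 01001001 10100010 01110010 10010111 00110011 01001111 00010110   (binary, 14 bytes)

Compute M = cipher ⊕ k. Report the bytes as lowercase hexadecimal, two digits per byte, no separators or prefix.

1cf1ebdbbae94402712fc2006760

00000011 xor 00011111 = 00011100
01000001 xor 10110000 = 11110001
10001000 xor 01100011 = 11101011
10110110 xor 01101101 = 11011011
11000111 xor 01111101 = 10111010
00011000 xor 11110001 = 11101001
10001000 xor 11001100 = 01000100
01001011 xor 01001001 = 00000010
11010011 xor 10100010 = 01110001
01011101 xor 01110010 = 00101111
01010101 xor 10010111 = 11000010
00110011 xor 00110011 = 00000000
00101000 xor 01001111 = 01100111
01110110 xor 00010110 = 01100000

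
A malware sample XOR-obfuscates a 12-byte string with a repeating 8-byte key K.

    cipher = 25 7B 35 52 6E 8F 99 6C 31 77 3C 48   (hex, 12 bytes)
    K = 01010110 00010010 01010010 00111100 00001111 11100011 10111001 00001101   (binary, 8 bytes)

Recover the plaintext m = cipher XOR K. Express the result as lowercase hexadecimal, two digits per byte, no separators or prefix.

7369676e616c206167656e74

The 8-byte key repeats, so the effective keystream is 56 12 52 3c 0f e3 b9 0d 56 12 52 3c.
byte 0: 25 ^ 56 = 73
byte 1: 7b ^ 12 = 69
byte 2: 35 ^ 52 = 67
byte 3: 52 ^ 3c = 6e
byte 4: 6e ^ 0f = 61
byte 5: 8f ^ e3 = 6c
byte 6: 99 ^ b9 = 20
byte 7: 6c ^ 0d = 61
byte 8: 31 ^ 56 = 67
byte 9: 77 ^ 12 = 65
byte 10: 3c ^ 52 = 6e
byte 11: 48 ^ 3c = 74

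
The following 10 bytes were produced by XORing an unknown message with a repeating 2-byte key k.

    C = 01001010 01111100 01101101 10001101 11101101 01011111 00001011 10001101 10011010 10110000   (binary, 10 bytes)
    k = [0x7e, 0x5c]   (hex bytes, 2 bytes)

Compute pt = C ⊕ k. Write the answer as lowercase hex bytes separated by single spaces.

The 2-byte key repeats, so the effective keystream is 7e 5c 7e 5c 7e 5c 7e 5c 7e 5c.
byte 0: 4a xor 7e = 34
byte 1: 7c xor 5c = 20
byte 2: 6d xor 7e = 13
byte 3: 8d xor 5c = d1
byte 4: ed xor 7e = 93
byte 5: 5f xor 5c = 03
byte 6: 0b xor 7e = 75
byte 7: 8d xor 5c = d1
byte 8: 9a xor 7e = e4
byte 9: b0 xor 5c = ec

34 20 13 d1 93 03 75 d1 e4 ec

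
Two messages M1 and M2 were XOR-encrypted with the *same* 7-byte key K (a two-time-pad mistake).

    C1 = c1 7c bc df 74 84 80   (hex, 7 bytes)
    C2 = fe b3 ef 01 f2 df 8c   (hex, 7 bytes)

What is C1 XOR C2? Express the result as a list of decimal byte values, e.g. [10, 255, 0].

C1 ⊕ C2 = (M1 ⊕ K) ⊕ (M2 ⊕ K) = M1 ⊕ M2 — the shared key cancels under XOR.
c1 xor fe = 3f
7c xor b3 = cf
bc xor ef = 53
df xor 01 = de
74 xor f2 = 86
84 xor df = 5b
80 xor 8c = 0c

[63, 207, 83, 222, 134, 91, 12]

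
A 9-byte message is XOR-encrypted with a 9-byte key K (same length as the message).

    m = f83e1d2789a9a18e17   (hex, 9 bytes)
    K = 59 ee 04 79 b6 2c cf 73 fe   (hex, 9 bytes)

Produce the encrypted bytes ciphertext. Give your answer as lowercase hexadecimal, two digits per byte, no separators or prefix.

a1d0195e3f856efde9

XOR is its own inverse, so applying the key byte-wise gives the result directly.
f8 XOR 59 = a1
3e XOR ee = d0
1d XOR 04 = 19
27 XOR 79 = 5e
89 XOR b6 = 3f
a9 XOR 2c = 85
a1 XOR cf = 6e
8e XOR 73 = fd
17 XOR fe = e9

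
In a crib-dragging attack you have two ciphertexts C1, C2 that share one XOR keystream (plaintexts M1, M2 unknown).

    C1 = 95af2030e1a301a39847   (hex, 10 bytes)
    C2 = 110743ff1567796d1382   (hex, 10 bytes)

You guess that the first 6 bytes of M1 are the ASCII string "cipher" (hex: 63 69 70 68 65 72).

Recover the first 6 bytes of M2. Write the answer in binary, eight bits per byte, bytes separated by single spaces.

11100111 11000001 00010011 10100111 10010001 10110110

First, C1 ⊕ C2 = (M1 ⊕ K) ⊕ (M2 ⊕ K) = M1 ⊕ M2, so the key drops out. Then M2 = (M1 ⊕ M2) ⊕ M1 over the first 6 bytes.
byte 0: (95 ^ 11) ^ 63 = 84 ^ 63 = e7
byte 1: (af ^ 07) ^ 69 = a8 ^ 69 = c1
byte 2: (20 ^ 43) ^ 70 = 63 ^ 70 = 13
byte 3: (30 ^ ff) ^ 68 = cf ^ 68 = a7
byte 4: (e1 ^ 15) ^ 65 = f4 ^ 65 = 91
byte 5: (a3 ^ 67) ^ 72 = c4 ^ 72 = b6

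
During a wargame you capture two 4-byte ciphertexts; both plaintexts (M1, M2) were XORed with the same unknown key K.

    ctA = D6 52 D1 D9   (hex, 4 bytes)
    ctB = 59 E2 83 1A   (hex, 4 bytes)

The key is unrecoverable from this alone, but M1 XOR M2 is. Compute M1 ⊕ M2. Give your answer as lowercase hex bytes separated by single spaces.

8f b0 52 c3

ctA ⊕ ctB = (M1 ⊕ K) ⊕ (M2 ⊕ K) = M1 ⊕ M2 — the shared key cancels under XOR.
11010110 ⊕ 01011001 = 10001111
01010010 ⊕ 11100010 = 10110000
11010001 ⊕ 10000011 = 01010010
11011001 ⊕ 00011010 = 11000011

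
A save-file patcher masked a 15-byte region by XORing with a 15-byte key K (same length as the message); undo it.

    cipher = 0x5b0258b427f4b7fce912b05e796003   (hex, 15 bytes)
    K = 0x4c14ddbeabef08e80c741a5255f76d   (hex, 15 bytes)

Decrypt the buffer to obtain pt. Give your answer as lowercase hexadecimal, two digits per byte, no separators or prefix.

1716850a8c1bbf14e566aa0c2c976e

5b xor 4c = 17
02 xor 14 = 16
58 xor dd = 85
b4 xor be = 0a
27 xor ab = 8c
f4 xor ef = 1b
b7 xor 08 = bf
fc xor e8 = 14
e9 xor 0c = e5
12 xor 74 = 66
b0 xor 1a = aa
5e xor 52 = 0c
79 xor 55 = 2c
60 xor f7 = 97
03 xor 6d = 6e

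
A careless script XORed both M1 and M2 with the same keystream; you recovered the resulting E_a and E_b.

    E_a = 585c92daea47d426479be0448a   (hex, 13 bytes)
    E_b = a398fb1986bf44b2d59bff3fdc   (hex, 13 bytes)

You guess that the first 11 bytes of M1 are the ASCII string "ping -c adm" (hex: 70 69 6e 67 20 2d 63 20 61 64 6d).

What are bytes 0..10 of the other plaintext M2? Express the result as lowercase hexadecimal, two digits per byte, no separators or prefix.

First, E_a ⊕ E_b = (M1 ⊕ K) ⊕ (M2 ⊕ K) = M1 ⊕ M2, so the key drops out. Then M2 = (M1 ⊕ M2) ⊕ M1 over the first 11 bytes.
byte 0: (58 ^ a3) ^ 70 = fb ^ 70 = 8b
byte 1: (5c ^ 98) ^ 69 = c4 ^ 69 = ad
byte 2: (92 ^ fb) ^ 6e = 69 ^ 6e = 07
byte 3: (da ^ 19) ^ 67 = c3 ^ 67 = a4
byte 4: (ea ^ 86) ^ 20 = 6c ^ 20 = 4c
byte 5: (47 ^ bf) ^ 2d = f8 ^ 2d = d5
byte 6: (d4 ^ 44) ^ 63 = 90 ^ 63 = f3
byte 7: (26 ^ b2) ^ 20 = 94 ^ 20 = b4
byte 8: (47 ^ d5) ^ 61 = 92 ^ 61 = f3
byte 9: (9b ^ 9b) ^ 64 = 00 ^ 64 = 64
byte 10: (e0 ^ ff) ^ 6d = 1f ^ 6d = 72

8bad07a44cd5f3b4f36472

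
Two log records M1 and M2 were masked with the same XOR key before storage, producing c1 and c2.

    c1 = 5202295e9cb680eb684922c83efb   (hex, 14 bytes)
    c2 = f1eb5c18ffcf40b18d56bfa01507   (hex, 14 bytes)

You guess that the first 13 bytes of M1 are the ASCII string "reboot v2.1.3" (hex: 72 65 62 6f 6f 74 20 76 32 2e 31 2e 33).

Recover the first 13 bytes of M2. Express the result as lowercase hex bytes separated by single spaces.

d1 8c 17 29 0c 0d e0 2c d7 31 ac 46 18

First, c1 ⊕ c2 = (M1 ⊕ K) ⊕ (M2 ⊕ K) = M1 ⊕ M2, so the key drops out. Then M2 = (M1 ⊕ M2) ⊕ M1 over the first 13 bytes.
byte 0: (52 ^ f1) ^ 72 = a3 ^ 72 = d1
byte 1: (02 ^ eb) ^ 65 = e9 ^ 65 = 8c
byte 2: (29 ^ 5c) ^ 62 = 75 ^ 62 = 17
byte 3: (5e ^ 18) ^ 6f = 46 ^ 6f = 29
byte 4: (9c ^ ff) ^ 6f = 63 ^ 6f = 0c
byte 5: (b6 ^ cf) ^ 74 = 79 ^ 74 = 0d
byte 6: (80 ^ 40) ^ 20 = c0 ^ 20 = e0
byte 7: (eb ^ b1) ^ 76 = 5a ^ 76 = 2c
byte 8: (68 ^ 8d) ^ 32 = e5 ^ 32 = d7
byte 9: (49 ^ 56) ^ 2e = 1f ^ 2e = 31
byte 10: (22 ^ bf) ^ 31 = 9d ^ 31 = ac
byte 11: (c8 ^ a0) ^ 2e = 68 ^ 2e = 46
byte 12: (3e ^ 15) ^ 33 = 2b ^ 33 = 18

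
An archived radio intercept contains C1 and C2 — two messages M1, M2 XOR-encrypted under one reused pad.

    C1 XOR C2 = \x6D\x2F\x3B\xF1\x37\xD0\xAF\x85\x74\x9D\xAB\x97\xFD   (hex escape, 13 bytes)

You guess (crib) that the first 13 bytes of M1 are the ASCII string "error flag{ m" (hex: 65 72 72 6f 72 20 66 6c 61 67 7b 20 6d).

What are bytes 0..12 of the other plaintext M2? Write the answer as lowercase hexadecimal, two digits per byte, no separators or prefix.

Since C1 ⊕ C2 = M1 ⊕ M2, XORing with the guessed M1 bytes yields the corresponding M2 bytes: M2 = (C1 ⊕ C2) ⊕ M1.
109 ^ 101 =   8
 47 ^ 114 =  93
 59 ^ 114 =  73
241 ^ 111 = 158
 55 ^ 114 =  69
208 ^  32 = 240
175 ^ 102 = 201
133 ^ 108 = 233
116 ^  97 =  21
157 ^ 103 = 250
171 ^ 123 = 208
151 ^  32 = 183
253 ^ 109 = 144

085d499e45f0c9e915fad0b790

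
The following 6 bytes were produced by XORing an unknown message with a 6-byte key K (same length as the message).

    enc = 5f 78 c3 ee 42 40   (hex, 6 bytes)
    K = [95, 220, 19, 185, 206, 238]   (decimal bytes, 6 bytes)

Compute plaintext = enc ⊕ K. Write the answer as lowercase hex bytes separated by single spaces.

01011111 XOR 01011111 = 00000000
01111000 XOR 11011100 = 10100100
11000011 XOR 00010011 = 11010000
11101110 XOR 10111001 = 01010111
01000010 XOR 11001110 = 10001100
01000000 XOR 11101110 = 10101110

00 a4 d0 57 8c ae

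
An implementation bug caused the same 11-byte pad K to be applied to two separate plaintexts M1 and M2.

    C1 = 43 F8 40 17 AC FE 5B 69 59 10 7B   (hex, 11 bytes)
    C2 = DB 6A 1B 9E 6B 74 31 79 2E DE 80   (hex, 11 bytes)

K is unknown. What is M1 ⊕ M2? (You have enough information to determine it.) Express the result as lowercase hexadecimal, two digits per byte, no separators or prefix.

98925b89c78a6a1077cefb

C1 ⊕ C2 = (M1 ⊕ K) ⊕ (M2 ⊕ K) = M1 ⊕ M2 — the shared key cancels under XOR.
byte 0: 43 ⊕ db = 98
byte 1: f8 ⊕ 6a = 92
byte 2: 40 ⊕ 1b = 5b
byte 3: 17 ⊕ 9e = 89
byte 4: ac ⊕ 6b = c7
byte 5: fe ⊕ 74 = 8a
byte 6: 5b ⊕ 31 = 6a
byte 7: 69 ⊕ 79 = 10
byte 8: 59 ⊕ 2e = 77
byte 9: 10 ⊕ de = ce
byte 10: 7b ⊕ 80 = fb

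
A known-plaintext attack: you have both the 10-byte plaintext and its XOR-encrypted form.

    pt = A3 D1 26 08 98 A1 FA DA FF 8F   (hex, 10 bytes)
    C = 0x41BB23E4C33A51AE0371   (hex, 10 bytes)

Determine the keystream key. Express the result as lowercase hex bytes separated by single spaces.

e2 6a 05 ec 5b 9b ab 74 fc fe

Since C = pt ⊕ key, XORing both sides with pt gives key = pt ⊕ C.
a3 ⊕ 41 = e2
d1 ⊕ bb = 6a
26 ⊕ 23 = 05
08 ⊕ e4 = ec
98 ⊕ c3 = 5b
a1 ⊕ 3a = 9b
fa ⊕ 51 = ab
da ⊕ ae = 74
ff ⊕ 03 = fc
8f ⊕ 71 = fe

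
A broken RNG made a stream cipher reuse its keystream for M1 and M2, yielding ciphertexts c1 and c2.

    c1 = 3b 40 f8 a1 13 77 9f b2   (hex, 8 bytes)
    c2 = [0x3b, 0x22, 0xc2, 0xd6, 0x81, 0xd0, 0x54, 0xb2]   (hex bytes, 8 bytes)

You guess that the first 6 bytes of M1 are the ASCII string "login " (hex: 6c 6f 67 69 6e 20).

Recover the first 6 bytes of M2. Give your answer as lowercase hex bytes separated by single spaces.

6c 0d 5d 1e fc 87

First, c1 ⊕ c2 = (M1 ⊕ K) ⊕ (M2 ⊕ K) = M1 ⊕ M2, so the key drops out. Then M2 = (M1 ⊕ M2) ⊕ M1 over the first 6 bytes.
byte 0: (3b ⊕ 3b) ⊕ 6c = 00 ⊕ 6c = 6c
byte 1: (40 ⊕ 22) ⊕ 6f = 62 ⊕ 6f = 0d
byte 2: (f8 ⊕ c2) ⊕ 67 = 3a ⊕ 67 = 5d
byte 3: (a1 ⊕ d6) ⊕ 69 = 77 ⊕ 69 = 1e
byte 4: (13 ⊕ 81) ⊕ 6e = 92 ⊕ 6e = fc
byte 5: (77 ⊕ d0) ⊕ 20 = a7 ⊕ 20 = 87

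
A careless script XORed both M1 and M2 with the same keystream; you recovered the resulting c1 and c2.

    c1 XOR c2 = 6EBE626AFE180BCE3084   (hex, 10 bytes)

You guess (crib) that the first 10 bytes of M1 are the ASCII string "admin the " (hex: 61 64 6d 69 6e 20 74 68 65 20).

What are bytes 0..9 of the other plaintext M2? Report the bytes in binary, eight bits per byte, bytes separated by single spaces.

00001111 11011010 00001111 00000011 10010000 00111000 01111111 10100110 01010101 10100100

Since c1 ⊕ c2 = M1 ⊕ M2, XORing with the guessed M1 bytes yields the corresponding M2 bytes: M2 = (c1 ⊕ c2) ⊕ M1.
byte 0: 110 xor  97 =  15
byte 1: 190 xor 100 = 218
byte 2:  98 xor 109 =  15
byte 3: 106 xor 105 =   3
byte 4: 254 xor 110 = 144
byte 5:  24 xor  32 =  56
byte 6:  11 xor 116 = 127
byte 7: 206 xor 104 = 166
byte 8:  48 xor 101 =  85
byte 9: 132 xor  32 = 164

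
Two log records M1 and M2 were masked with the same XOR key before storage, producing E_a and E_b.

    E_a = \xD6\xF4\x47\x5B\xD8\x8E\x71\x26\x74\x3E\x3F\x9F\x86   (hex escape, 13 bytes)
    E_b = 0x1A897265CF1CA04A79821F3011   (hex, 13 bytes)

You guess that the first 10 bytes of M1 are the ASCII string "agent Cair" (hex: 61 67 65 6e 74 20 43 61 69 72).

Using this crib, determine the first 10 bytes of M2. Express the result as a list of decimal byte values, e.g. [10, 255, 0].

[173, 26, 80, 80, 99, 178, 146, 13, 100, 206]

First, E_a ⊕ E_b = (M1 ⊕ K) ⊕ (M2 ⊕ K) = M1 ⊕ M2, so the key drops out. Then M2 = (M1 ⊕ M2) ⊕ M1 over the first 10 bytes.
byte 0: (d6 ^ 1a) ^ 61 = cc ^ 61 = ad
byte 1: (f4 ^ 89) ^ 67 = 7d ^ 67 = 1a
byte 2: (47 ^ 72) ^ 65 = 35 ^ 65 = 50
byte 3: (5b ^ 65) ^ 6e = 3e ^ 6e = 50
byte 4: (d8 ^ cf) ^ 74 = 17 ^ 74 = 63
byte 5: (8e ^ 1c) ^ 20 = 92 ^ 20 = b2
byte 6: (71 ^ a0) ^ 43 = d1 ^ 43 = 92
byte 7: (26 ^ 4a) ^ 61 = 6c ^ 61 = 0d
byte 8: (74 ^ 79) ^ 69 = 0d ^ 69 = 64
byte 9: (3e ^ 82) ^ 72 = bc ^ 72 = ce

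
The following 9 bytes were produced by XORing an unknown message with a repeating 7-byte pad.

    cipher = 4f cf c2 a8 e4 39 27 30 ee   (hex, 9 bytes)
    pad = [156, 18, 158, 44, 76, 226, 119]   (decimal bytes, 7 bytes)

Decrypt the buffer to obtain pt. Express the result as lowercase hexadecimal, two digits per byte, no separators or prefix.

The 7-byte key repeats, so the effective keystream is 9c 12 9e 2c 4c e2 77 9c 12.
byte 0: 4f ⊕ 9c = d3
byte 1: cf ⊕ 12 = dd
byte 2: c2 ⊕ 9e = 5c
byte 3: a8 ⊕ 2c = 84
byte 4: e4 ⊕ 4c = a8
byte 5: 39 ⊕ e2 = db
byte 6: 27 ⊕ 77 = 50
byte 7: 30 ⊕ 9c = ac
byte 8: ee ⊕ 12 = fc

d3dd5c84a8db50acfc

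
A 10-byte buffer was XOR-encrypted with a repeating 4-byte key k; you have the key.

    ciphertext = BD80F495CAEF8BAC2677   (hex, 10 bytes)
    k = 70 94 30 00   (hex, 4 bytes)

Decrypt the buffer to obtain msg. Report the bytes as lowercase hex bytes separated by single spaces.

cd 14 c4 95 ba 7b bb ac 56 e3

The 4-byte key repeats, so the effective keystream is 70 94 30 00 70 94 30 00 70 94.
byte 0: 10111101 ^ 01110000 = 11001101
byte 1: 10000000 ^ 10010100 = 00010100
byte 2: 11110100 ^ 00110000 = 11000100
byte 3: 10010101 ^ 00000000 = 10010101
byte 4: 11001010 ^ 01110000 = 10111010
byte 5: 11101111 ^ 10010100 = 01111011
byte 6: 10001011 ^ 00110000 = 10111011
byte 7: 10101100 ^ 00000000 = 10101100
byte 8: 00100110 ^ 01110000 = 01010110
byte 9: 01110111 ^ 10010100 = 11100011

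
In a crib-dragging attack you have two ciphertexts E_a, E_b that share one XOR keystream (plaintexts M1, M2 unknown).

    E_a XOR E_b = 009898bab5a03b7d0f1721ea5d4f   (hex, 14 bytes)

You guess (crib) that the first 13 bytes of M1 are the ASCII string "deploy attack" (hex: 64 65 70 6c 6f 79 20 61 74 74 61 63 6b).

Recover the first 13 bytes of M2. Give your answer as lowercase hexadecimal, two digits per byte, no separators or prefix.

64fde8d6dad91b1c7b63408936

Since E_a ⊕ E_b = M1 ⊕ M2, XORing with the guessed M1 bytes yields the corresponding M2 bytes: M2 = (E_a ⊕ E_b) ⊕ M1.
00 xor 64 = 64
98 xor 65 = fd
98 xor 70 = e8
ba xor 6c = d6
b5 xor 6f = da
a0 xor 79 = d9
3b xor 20 = 1b
7d xor 61 = 1c
0f xor 74 = 7b
17 xor 74 = 63
21 xor 61 = 40
ea xor 63 = 89
5d xor 6b = 36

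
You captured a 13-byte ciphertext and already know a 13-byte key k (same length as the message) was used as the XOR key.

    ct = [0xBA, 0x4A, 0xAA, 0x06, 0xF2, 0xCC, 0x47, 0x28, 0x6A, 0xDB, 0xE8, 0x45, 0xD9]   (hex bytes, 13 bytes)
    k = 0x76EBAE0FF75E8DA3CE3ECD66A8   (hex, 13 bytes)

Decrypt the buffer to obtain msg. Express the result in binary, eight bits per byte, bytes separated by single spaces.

11001100 10100001 00000100 00001001 00000101 10010010 11001010 10001011 10100100 11100101 00100101 00100011 01110001

186 XOR 118 = 204
 74 XOR 235 = 161
170 XOR 174 =   4
  6 XOR  15 =   9
242 XOR 247 =   5
204 XOR  94 = 146
 71 XOR 141 = 202
 40 XOR 163 = 139
106 XOR 206 = 164
219 XOR  62 = 229
232 XOR 205 =  37
 69 XOR 102 =  35
217 XOR 168 = 113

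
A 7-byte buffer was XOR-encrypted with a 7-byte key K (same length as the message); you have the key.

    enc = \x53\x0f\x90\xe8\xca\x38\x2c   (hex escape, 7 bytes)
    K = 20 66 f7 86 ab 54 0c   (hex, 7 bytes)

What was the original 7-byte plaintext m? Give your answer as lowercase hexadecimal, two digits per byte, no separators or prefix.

7369676e616c20

XOR is its own inverse, so applying the key byte-wise gives the result directly.
byte 0: 53 ^ 20 = 73
byte 1: 0f ^ 66 = 69
byte 2: 90 ^ f7 = 67
byte 3: e8 ^ 86 = 6e
byte 4: ca ^ ab = 61
byte 5: 38 ^ 54 = 6c
byte 6: 2c ^ 0c = 20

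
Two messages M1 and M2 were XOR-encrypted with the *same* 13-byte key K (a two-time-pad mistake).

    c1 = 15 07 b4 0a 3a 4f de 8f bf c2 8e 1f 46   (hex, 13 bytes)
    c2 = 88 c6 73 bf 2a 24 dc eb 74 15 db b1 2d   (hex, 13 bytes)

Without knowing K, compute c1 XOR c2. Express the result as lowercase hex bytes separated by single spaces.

9d c1 c7 b5 10 6b 02 64 cb d7 55 ae 6b

c1 ⊕ c2 = (M1 ⊕ K) ⊕ (M2 ⊕ K) = M1 ⊕ M2 — the shared key cancels under XOR.
byte 0: 15 xor 88 = 9d
byte 1: 07 xor c6 = c1
byte 2: b4 xor 73 = c7
byte 3: 0a xor bf = b5
byte 4: 3a xor 2a = 10
byte 5: 4f xor 24 = 6b
byte 6: de xor dc = 02
byte 7: 8f xor eb = 64
byte 8: bf xor 74 = cb
byte 9: c2 xor 15 = d7
byte 10: 8e xor db = 55
byte 11: 1f xor b1 = ae
byte 12: 46 xor 2d = 6b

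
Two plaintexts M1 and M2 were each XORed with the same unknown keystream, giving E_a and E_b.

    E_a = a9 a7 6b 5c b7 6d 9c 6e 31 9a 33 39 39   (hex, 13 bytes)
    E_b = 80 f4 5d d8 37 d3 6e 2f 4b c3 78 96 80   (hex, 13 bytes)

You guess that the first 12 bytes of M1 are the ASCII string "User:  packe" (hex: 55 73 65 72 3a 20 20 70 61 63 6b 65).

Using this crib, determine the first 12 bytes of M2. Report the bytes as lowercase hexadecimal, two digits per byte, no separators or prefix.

7c2053f6ba9ed2311b3a20ca

First, E_a ⊕ E_b = (M1 ⊕ K) ⊕ (M2 ⊕ K) = M1 ⊕ M2, so the key drops out. Then M2 = (M1 ⊕ M2) ⊕ M1 over the first 12 bytes.
byte 0: (a9 ^ 80) ^ 55 = 29 ^ 55 = 7c
byte 1: (a7 ^ f4) ^ 73 = 53 ^ 73 = 20
byte 2: (6b ^ 5d) ^ 65 = 36 ^ 65 = 53
byte 3: (5c ^ d8) ^ 72 = 84 ^ 72 = f6
byte 4: (b7 ^ 37) ^ 3a = 80 ^ 3a = ba
byte 5: (6d ^ d3) ^ 20 = be ^ 20 = 9e
byte 6: (9c ^ 6e) ^ 20 = f2 ^ 20 = d2
byte 7: (6e ^ 2f) ^ 70 = 41 ^ 70 = 31
byte 8: (31 ^ 4b) ^ 61 = 7a ^ 61 = 1b
byte 9: (9a ^ c3) ^ 63 = 59 ^ 63 = 3a
byte 10: (33 ^ 78) ^ 6b = 4b ^ 6b = 20
byte 11: (39 ^ 96) ^ 65 = af ^ 65 = ca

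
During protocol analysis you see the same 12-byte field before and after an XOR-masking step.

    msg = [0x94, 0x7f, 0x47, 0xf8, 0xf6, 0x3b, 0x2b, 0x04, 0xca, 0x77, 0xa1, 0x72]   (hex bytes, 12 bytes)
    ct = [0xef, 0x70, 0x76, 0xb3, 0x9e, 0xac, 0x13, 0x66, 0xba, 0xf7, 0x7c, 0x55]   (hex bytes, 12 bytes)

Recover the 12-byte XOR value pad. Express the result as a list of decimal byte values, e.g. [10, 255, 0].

Since ct = msg ⊕ pad, XORing both sides with msg gives pad = msg ⊕ ct.
byte 0: 148 ⊕ 239 = 123
byte 1: 127 ⊕ 112 =  15
byte 2:  71 ⊕ 118 =  49
byte 3: 248 ⊕ 179 =  75
byte 4: 246 ⊕ 158 = 104
byte 5:  59 ⊕ 172 = 151
byte 6:  43 ⊕  19 =  56
byte 7:   4 ⊕ 102 =  98
byte 8: 202 ⊕ 186 = 112
byte 9: 119 ⊕ 247 = 128
byte 10: 161 ⊕ 124 = 221
byte 11: 114 ⊕  85 =  39

[123, 15, 49, 75, 104, 151, 56, 98, 112, 128, 221, 39]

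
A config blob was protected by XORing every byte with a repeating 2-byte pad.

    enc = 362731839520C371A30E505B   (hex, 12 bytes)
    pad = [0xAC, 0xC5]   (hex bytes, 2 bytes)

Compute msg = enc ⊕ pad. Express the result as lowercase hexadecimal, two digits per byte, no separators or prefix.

The 2-byte key repeats, so the effective keystream is ac c5 ac c5 ac c5 ac c5 ac c5 ac c5.
byte 0: 00110110 ⊕ 10101100 = 10011010
byte 1: 00100111 ⊕ 11000101 = 11100010
byte 2: 00110001 ⊕ 10101100 = 10011101
byte 3: 10000011 ⊕ 11000101 = 01000110
byte 4: 10010101 ⊕ 10101100 = 00111001
byte 5: 00100000 ⊕ 11000101 = 11100101
byte 6: 11000011 ⊕ 10101100 = 01101111
byte 7: 01110001 ⊕ 11000101 = 10110100
byte 8: 10100011 ⊕ 10101100 = 00001111
byte 9: 00001110 ⊕ 11000101 = 11001011
byte 10: 01010000 ⊕ 10101100 = 11111100
byte 11: 01011011 ⊕ 11000101 = 10011110

9ae29d4639e56fb40fcbfc9e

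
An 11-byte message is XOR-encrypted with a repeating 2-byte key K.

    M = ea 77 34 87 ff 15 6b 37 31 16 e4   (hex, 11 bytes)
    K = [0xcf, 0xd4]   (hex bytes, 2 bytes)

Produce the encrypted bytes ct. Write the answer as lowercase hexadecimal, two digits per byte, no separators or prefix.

The 2-byte key repeats, so the effective keystream is cf d4 cf d4 cf d4 cf d4 cf d4 cf.
byte 0: ea ^ cf = 25
byte 1: 77 ^ d4 = a3
byte 2: 34 ^ cf = fb
byte 3: 87 ^ d4 = 53
byte 4: ff ^ cf = 30
byte 5: 15 ^ d4 = c1
byte 6: 6b ^ cf = a4
byte 7: 37 ^ d4 = e3
byte 8: 31 ^ cf = fe
byte 9: 16 ^ d4 = c2
byte 10: e4 ^ cf = 2b

25a3fb5330c1a4e3fec22b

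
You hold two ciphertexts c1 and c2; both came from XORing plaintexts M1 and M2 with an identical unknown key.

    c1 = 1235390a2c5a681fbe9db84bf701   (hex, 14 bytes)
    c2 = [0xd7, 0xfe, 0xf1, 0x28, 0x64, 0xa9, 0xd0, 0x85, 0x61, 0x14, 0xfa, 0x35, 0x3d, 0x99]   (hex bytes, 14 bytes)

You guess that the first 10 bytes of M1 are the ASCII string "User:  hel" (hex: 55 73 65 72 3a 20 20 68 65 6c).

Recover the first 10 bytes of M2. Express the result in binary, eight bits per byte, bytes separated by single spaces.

First, c1 ⊕ c2 = (M1 ⊕ K) ⊕ (M2 ⊕ K) = M1 ⊕ M2, so the key drops out. Then M2 = (M1 ⊕ M2) ⊕ M1 over the first 10 bytes.
byte 0: (12 xor d7) xor 55 = c5 xor 55 = 90
byte 1: (35 xor fe) xor 73 = cb xor 73 = b8
byte 2: (39 xor f1) xor 65 = c8 xor 65 = ad
byte 3: (0a xor 28) xor 72 = 22 xor 72 = 50
byte 4: (2c xor 64) xor 3a = 48 xor 3a = 72
byte 5: (5a xor a9) xor 20 = f3 xor 20 = d3
byte 6: (68 xor d0) xor 20 = b8 xor 20 = 98
byte 7: (1f xor 85) xor 68 = 9a xor 68 = f2
byte 8: (be xor 61) xor 65 = df xor 65 = ba
byte 9: (9d xor 14) xor 6c = 89 xor 6c = e5

10010000 10111000 10101101 01010000 01110010 11010011 10011000 11110010 10111010 11100101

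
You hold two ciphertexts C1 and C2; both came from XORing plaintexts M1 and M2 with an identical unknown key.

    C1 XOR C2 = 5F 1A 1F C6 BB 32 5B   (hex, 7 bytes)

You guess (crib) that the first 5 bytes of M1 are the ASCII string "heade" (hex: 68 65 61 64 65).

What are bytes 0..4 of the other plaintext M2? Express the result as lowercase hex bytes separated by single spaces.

Since C1 ⊕ C2 = M1 ⊕ M2, XORing with the guessed M1 bytes yields the corresponding M2 bytes: M2 = (C1 ⊕ C2) ⊕ M1.
5f XOR 68 = 37
1a XOR 65 = 7f
1f XOR 61 = 7e
c6 XOR 64 = a2
bb XOR 65 = de

37 7f 7e a2 de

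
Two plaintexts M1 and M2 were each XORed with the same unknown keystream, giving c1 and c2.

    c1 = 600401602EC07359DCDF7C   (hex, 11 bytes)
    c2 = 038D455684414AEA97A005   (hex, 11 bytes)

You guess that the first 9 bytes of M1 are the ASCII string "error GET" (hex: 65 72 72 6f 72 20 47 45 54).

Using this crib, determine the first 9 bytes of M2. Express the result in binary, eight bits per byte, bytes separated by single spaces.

00000110 11111011 00110110 01011001 11011000 10100001 01111110 11110110 00011111

First, c1 ⊕ c2 = (M1 ⊕ K) ⊕ (M2 ⊕ K) = M1 ⊕ M2, so the key drops out. Then M2 = (M1 ⊕ M2) ⊕ M1 over the first 9 bytes.
byte 0: (60 xor 03) xor 65 = 63 xor 65 = 06
byte 1: (04 xor 8d) xor 72 = 89 xor 72 = fb
byte 2: (01 xor 45) xor 72 = 44 xor 72 = 36
byte 3: (60 xor 56) xor 6f = 36 xor 6f = 59
byte 4: (2e xor 84) xor 72 = aa xor 72 = d8
byte 5: (c0 xor 41) xor 20 = 81 xor 20 = a1
byte 6: (73 xor 4a) xor 47 = 39 xor 47 = 7e
byte 7: (59 xor ea) xor 45 = b3 xor 45 = f6
byte 8: (dc xor 97) xor 54 = 4b xor 54 = 1f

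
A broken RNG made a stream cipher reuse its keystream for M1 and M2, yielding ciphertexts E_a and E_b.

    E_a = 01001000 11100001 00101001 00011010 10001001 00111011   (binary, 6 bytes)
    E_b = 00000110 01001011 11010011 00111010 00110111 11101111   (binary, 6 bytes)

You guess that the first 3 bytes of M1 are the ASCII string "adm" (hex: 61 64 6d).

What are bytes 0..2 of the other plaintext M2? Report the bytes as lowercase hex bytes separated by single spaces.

First, E_a ⊕ E_b = (M1 ⊕ K) ⊕ (M2 ⊕ K) = M1 ⊕ M2, so the key drops out. Then M2 = (M1 ⊕ M2) ⊕ M1 over the first 3 bytes.
byte 0: (48 xor 06) xor 61 = 4e xor 61 = 2f
byte 1: (e1 xor 4b) xor 64 = aa xor 64 = ce
byte 2: (29 xor d3) xor 6d = fa xor 6d = 97

2f ce 97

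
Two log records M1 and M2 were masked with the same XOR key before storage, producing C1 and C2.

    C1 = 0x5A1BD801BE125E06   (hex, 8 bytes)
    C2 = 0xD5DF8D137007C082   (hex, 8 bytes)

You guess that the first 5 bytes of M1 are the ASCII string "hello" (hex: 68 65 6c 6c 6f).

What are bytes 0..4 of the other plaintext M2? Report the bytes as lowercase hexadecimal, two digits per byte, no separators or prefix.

e7a1397ea1

First, C1 ⊕ C2 = (M1 ⊕ K) ⊕ (M2 ⊕ K) = M1 ⊕ M2, so the key drops out. Then M2 = (M1 ⊕ M2) ⊕ M1 over the first 5 bytes.
byte 0: (5a ⊕ d5) ⊕ 68 = 8f ⊕ 68 = e7
byte 1: (1b ⊕ df) ⊕ 65 = c4 ⊕ 65 = a1
byte 2: (d8 ⊕ 8d) ⊕ 6c = 55 ⊕ 6c = 39
byte 3: (01 ⊕ 13) ⊕ 6c = 12 ⊕ 6c = 7e
byte 4: (be ⊕ 70) ⊕ 6f = ce ⊕ 6f = a1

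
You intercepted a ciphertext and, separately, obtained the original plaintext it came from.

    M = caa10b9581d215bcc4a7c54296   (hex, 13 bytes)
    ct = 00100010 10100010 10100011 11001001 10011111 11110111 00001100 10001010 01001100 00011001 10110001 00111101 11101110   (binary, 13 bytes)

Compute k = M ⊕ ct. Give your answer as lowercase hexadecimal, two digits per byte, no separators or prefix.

Since ct = M ⊕ k, XORing both sides with M gives k = M ⊕ ct.
byte 0: 202 xor  34 = 232
byte 1: 161 xor 162 =   3
byte 2:  11 xor 163 = 168
byte 3: 149 xor 201 =  92
byte 4: 129 xor 159 =  30
byte 5: 210 xor 247 =  37
byte 6:  21 xor  12 =  25
byte 7: 188 xor 138 =  54
byte 8: 196 xor  76 = 136
byte 9: 167 xor  25 = 190
byte 10: 197 xor 177 = 116
byte 11:  66 xor  61 = 127
byte 12: 150 xor 238 = 120

e803a85c1e25193688be747f78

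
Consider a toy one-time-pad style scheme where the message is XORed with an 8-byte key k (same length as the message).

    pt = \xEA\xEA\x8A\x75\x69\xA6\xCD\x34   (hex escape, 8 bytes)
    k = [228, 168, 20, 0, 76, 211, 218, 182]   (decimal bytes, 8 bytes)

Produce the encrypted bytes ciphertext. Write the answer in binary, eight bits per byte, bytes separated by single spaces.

00001110 01000010 10011110 01110101 00100101 01110101 00010111 10000010

byte 0: 11101010 ^ 11100100 = 00001110
byte 1: 11101010 ^ 10101000 = 01000010
byte 2: 10001010 ^ 00010100 = 10011110
byte 3: 01110101 ^ 00000000 = 01110101
byte 4: 01101001 ^ 01001100 = 00100101
byte 5: 10100110 ^ 11010011 = 01110101
byte 6: 11001101 ^ 11011010 = 00010111
byte 7: 00110100 ^ 10110110 = 10000010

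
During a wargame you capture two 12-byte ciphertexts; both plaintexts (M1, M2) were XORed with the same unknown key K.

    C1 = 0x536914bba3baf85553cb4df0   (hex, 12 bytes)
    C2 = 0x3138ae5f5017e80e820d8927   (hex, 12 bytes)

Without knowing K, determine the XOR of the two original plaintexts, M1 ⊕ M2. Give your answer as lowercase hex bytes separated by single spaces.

62 51 ba e4 f3 ad 10 5b d1 c6 c4 d7

C1 ⊕ C2 = (M1 ⊕ K) ⊕ (M2 ⊕ K) = M1 ⊕ M2 — the shared key cancels under XOR.
53 XOR 31 = 62
69 XOR 38 = 51
14 XOR ae = ba
bb XOR 5f = e4
a3 XOR 50 = f3
ba XOR 17 = ad
f8 XOR e8 = 10
55 XOR 0e = 5b
53 XOR 82 = d1
cb XOR 0d = c6
4d XOR 89 = c4
f0 XOR 27 = d7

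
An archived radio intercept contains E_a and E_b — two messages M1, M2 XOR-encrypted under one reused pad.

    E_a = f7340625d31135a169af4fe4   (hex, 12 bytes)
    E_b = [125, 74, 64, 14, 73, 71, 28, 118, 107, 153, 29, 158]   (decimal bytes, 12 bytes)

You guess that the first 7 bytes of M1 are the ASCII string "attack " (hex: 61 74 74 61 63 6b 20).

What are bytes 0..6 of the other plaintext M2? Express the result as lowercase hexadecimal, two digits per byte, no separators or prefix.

eb0a324af93d09

First, E_a ⊕ E_b = (M1 ⊕ K) ⊕ (M2 ⊕ K) = M1 ⊕ M2, so the key drops out. Then M2 = (M1 ⊕ M2) ⊕ M1 over the first 7 bytes.
byte 0: (f7 XOR 7d) XOR 61 = 8a XOR 61 = eb
byte 1: (34 XOR 4a) XOR 74 = 7e XOR 74 = 0a
byte 2: (06 XOR 40) XOR 74 = 46 XOR 74 = 32
byte 3: (25 XOR 0e) XOR 61 = 2b XOR 61 = 4a
byte 4: (d3 XOR 49) XOR 63 = 9a XOR 63 = f9
byte 5: (11 XOR 47) XOR 6b = 56 XOR 6b = 3d
byte 6: (35 XOR 1c) XOR 20 = 29 XOR 20 = 09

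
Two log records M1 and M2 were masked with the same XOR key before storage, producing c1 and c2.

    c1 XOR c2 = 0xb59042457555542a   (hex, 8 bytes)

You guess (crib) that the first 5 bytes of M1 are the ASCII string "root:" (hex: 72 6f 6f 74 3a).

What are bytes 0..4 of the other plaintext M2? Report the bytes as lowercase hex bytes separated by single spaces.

c7 ff 2d 31 4f

Since c1 ⊕ c2 = M1 ⊕ M2, XORing with the guessed M1 bytes yields the corresponding M2 bytes: M2 = (c1 ⊕ c2) ⊕ M1.
b5 XOR 72 = c7
90 XOR 6f = ff
42 XOR 6f = 2d
45 XOR 74 = 31
75 XOR 3a = 4f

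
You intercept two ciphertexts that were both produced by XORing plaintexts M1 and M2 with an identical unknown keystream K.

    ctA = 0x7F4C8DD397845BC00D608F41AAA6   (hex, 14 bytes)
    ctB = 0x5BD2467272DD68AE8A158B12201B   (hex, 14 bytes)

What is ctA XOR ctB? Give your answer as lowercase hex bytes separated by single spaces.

ctA ⊕ ctB = (M1 ⊕ K) ⊕ (M2 ⊕ K) = M1 ⊕ M2 — the shared key cancels under XOR.
7f ^ 5b = 24
4c ^ d2 = 9e
8d ^ 46 = cb
d3 ^ 72 = a1
97 ^ 72 = e5
84 ^ dd = 59
5b ^ 68 = 33
c0 ^ ae = 6e
0d ^ 8a = 87
60 ^ 15 = 75
8f ^ 8b = 04
41 ^ 12 = 53
aa ^ 20 = 8a
a6 ^ 1b = bd

24 9e cb a1 e5 59 33 6e 87 75 04 53 8a bd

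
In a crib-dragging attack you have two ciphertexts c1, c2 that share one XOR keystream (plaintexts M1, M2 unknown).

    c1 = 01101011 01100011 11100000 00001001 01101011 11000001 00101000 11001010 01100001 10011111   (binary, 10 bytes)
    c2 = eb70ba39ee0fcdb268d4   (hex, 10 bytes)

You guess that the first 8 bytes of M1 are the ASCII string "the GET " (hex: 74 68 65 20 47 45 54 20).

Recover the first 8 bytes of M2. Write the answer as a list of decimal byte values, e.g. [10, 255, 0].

[244, 123, 63, 16, 194, 139, 177, 88]

First, c1 ⊕ c2 = (M1 ⊕ K) ⊕ (M2 ⊕ K) = M1 ⊕ M2, so the key drops out. Then M2 = (M1 ⊕ M2) ⊕ M1 over the first 8 bytes.
byte 0: (6b ⊕ eb) ⊕ 74 = 80 ⊕ 74 = f4
byte 1: (63 ⊕ 70) ⊕ 68 = 13 ⊕ 68 = 7b
byte 2: (e0 ⊕ ba) ⊕ 65 = 5a ⊕ 65 = 3f
byte 3: (09 ⊕ 39) ⊕ 20 = 30 ⊕ 20 = 10
byte 4: (6b ⊕ ee) ⊕ 47 = 85 ⊕ 47 = c2
byte 5: (c1 ⊕ 0f) ⊕ 45 = ce ⊕ 45 = 8b
byte 6: (28 ⊕ cd) ⊕ 54 = e5 ⊕ 54 = b1
byte 7: (ca ⊕ b2) ⊕ 20 = 78 ⊕ 20 = 58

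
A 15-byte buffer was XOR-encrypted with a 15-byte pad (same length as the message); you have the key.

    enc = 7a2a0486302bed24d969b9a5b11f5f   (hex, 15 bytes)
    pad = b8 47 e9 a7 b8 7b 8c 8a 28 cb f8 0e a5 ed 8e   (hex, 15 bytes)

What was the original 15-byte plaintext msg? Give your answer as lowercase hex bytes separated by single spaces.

c2 6d ed 21 88 50 61 ae f1 a2 41 ab 14 f2 d1

7a ⊕ b8 = c2
2a ⊕ 47 = 6d
04 ⊕ e9 = ed
86 ⊕ a7 = 21
30 ⊕ b8 = 88
2b ⊕ 7b = 50
ed ⊕ 8c = 61
24 ⊕ 8a = ae
d9 ⊕ 28 = f1
69 ⊕ cb = a2
b9 ⊕ f8 = 41
a5 ⊕ 0e = ab
b1 ⊕ a5 = 14
1f ⊕ ed = f2
5f ⊕ 8e = d1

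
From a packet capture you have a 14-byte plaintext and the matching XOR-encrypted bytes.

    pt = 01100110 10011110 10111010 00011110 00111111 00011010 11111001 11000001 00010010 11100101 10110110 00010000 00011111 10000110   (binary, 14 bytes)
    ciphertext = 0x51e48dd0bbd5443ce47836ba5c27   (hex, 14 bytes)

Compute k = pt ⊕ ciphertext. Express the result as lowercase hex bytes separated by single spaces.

Since ciphertext = pt ⊕ k, XORing both sides with pt gives k = pt ⊕ ciphertext.
66 ^ 51 = 37
9e ^ e4 = 7a
ba ^ 8d = 37
1e ^ d0 = ce
3f ^ bb = 84
1a ^ d5 = cf
f9 ^ 44 = bd
c1 ^ 3c = fd
12 ^ e4 = f6
e5 ^ 78 = 9d
b6 ^ 36 = 80
10 ^ ba = aa
1f ^ 5c = 43
86 ^ 27 = a1

37 7a 37 ce 84 cf bd fd f6 9d 80 aa 43 a1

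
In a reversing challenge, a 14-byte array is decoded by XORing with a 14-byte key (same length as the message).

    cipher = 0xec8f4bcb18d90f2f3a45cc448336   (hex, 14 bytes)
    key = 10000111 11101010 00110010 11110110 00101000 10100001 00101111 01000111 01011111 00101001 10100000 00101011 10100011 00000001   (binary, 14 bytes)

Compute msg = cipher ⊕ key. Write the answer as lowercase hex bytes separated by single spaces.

byte 0: 11101100 XOR 10000111 = 01101011
byte 1: 10001111 XOR 11101010 = 01100101
byte 2: 01001011 XOR 00110010 = 01111001
byte 3: 11001011 XOR 11110110 = 00111101
byte 4: 00011000 XOR 00101000 = 00110000
byte 5: 11011001 XOR 10100001 = 01111000
byte 6: 00001111 XOR 00101111 = 00100000
byte 7: 00101111 XOR 01000111 = 01101000
byte 8: 00111010 XOR 01011111 = 01100101
byte 9: 01000101 XOR 00101001 = 01101100
byte 10: 11001100 XOR 10100000 = 01101100
byte 11: 01000100 XOR 00101011 = 01101111
byte 12: 10000011 XOR 10100011 = 00100000
byte 13: 00110110 XOR 00000001 = 00110111

6b 65 79 3d 30 78 20 68 65 6c 6c 6f 20 37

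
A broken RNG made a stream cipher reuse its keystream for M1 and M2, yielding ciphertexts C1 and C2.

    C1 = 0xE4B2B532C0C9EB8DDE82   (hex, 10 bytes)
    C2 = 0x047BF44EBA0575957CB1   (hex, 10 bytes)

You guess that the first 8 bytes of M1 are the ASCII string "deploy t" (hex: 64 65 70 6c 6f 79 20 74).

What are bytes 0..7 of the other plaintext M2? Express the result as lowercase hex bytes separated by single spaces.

First, C1 ⊕ C2 = (M1 ⊕ K) ⊕ (M2 ⊕ K) = M1 ⊕ M2, so the key drops out. Then M2 = (M1 ⊕ M2) ⊕ M1 over the first 8 bytes.
byte 0: (e4 XOR 04) XOR 64 = e0 XOR 64 = 84
byte 1: (b2 XOR 7b) XOR 65 = c9 XOR 65 = ac
byte 2: (b5 XOR f4) XOR 70 = 41 XOR 70 = 31
byte 3: (32 XOR 4e) XOR 6c = 7c XOR 6c = 10
byte 4: (c0 XOR ba) XOR 6f = 7a XOR 6f = 15
byte 5: (c9 XOR 05) XOR 79 = cc XOR 79 = b5
byte 6: (eb XOR 75) XOR 20 = 9e XOR 20 = be
byte 7: (8d XOR 95) XOR 74 = 18 XOR 74 = 6c

84 ac 31 10 15 b5 be 6c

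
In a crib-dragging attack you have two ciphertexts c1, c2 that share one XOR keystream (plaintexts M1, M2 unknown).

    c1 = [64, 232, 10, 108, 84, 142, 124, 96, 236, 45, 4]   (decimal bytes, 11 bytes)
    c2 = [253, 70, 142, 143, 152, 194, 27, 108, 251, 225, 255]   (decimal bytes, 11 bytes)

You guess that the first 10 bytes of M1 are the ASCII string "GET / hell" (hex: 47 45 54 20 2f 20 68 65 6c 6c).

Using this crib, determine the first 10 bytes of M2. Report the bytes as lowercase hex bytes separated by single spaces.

fa eb d0 c3 e3 6c 0f 69 7b a0

First, c1 ⊕ c2 = (M1 ⊕ K) ⊕ (M2 ⊕ K) = M1 ⊕ M2, so the key drops out. Then M2 = (M1 ⊕ M2) ⊕ M1 over the first 10 bytes.
byte 0: (40 ⊕ fd) ⊕ 47 = bd ⊕ 47 = fa
byte 1: (e8 ⊕ 46) ⊕ 45 = ae ⊕ 45 = eb
byte 2: (0a ⊕ 8e) ⊕ 54 = 84 ⊕ 54 = d0
byte 3: (6c ⊕ 8f) ⊕ 20 = e3 ⊕ 20 = c3
byte 4: (54 ⊕ 98) ⊕ 2f = cc ⊕ 2f = e3
byte 5: (8e ⊕ c2) ⊕ 20 = 4c ⊕ 20 = 6c
byte 6: (7c ⊕ 1b) ⊕ 68 = 67 ⊕ 68 = 0f
byte 7: (60 ⊕ 6c) ⊕ 65 = 0c ⊕ 65 = 69
byte 8: (ec ⊕ fb) ⊕ 6c = 17 ⊕ 6c = 7b
byte 9: (2d ⊕ e1) ⊕ 6c = cc ⊕ 6c = a0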